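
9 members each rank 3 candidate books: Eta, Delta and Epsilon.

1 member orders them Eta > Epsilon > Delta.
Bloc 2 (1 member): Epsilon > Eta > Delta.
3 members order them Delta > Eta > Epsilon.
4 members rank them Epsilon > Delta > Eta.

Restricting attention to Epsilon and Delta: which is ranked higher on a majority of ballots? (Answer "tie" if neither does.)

Epsilon

Ballots ranking Epsilon above Delta: 1 + 1 + 4 = 6.
Ballots ranking Delta above Epsilon: 9 − 6 = 3.
Epsilon wins the head-to-head 6–3.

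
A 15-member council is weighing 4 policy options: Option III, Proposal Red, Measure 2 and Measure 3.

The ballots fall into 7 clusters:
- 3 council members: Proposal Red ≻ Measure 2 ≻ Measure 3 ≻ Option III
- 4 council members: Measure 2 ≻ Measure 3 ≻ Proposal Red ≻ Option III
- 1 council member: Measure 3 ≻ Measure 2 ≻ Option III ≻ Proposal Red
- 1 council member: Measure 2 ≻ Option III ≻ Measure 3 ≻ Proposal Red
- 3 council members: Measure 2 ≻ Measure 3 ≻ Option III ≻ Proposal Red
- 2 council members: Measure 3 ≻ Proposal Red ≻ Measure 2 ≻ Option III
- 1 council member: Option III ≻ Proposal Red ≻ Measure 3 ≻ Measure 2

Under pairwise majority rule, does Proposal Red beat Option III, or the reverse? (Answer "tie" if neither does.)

Proposal Red

Ballots ranking Proposal Red above Option III: 3 + 4 + 2 = 9.
Ballots ranking Option III above Proposal Red: 15 − 9 = 6.
Proposal Red wins the head-to-head 9–6.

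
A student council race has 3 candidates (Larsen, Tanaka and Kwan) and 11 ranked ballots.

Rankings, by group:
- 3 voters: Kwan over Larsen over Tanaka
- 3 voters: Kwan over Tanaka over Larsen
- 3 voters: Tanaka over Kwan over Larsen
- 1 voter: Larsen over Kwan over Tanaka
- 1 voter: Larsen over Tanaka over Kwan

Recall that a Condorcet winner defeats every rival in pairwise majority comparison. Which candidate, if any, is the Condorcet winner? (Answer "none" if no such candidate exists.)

Kwan

Pairwise majorities:
Larsen vs Tanaka: Larsen is ranked higher on 3+1+1 = 5 ballots, Tanaka on 6. Tanaka wins 6–5.
Larsen vs Kwan: 2 to 9, Kwan.
Tanaka vs Kwan: 3+1 = 4 for Tanaka, 7 for Kwan — Kwan by 7–4.
Only Kwan has no losses; Kwan is the Condorcet winner.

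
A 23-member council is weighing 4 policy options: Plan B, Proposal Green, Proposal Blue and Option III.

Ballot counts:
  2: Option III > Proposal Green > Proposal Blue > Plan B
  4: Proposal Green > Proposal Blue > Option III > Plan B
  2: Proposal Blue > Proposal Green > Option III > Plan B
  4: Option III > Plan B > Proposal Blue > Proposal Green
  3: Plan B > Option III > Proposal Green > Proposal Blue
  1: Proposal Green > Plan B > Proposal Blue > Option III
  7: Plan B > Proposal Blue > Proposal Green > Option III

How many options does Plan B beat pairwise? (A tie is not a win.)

Plan B against each rival (23 council members):
Plan B vs Proposal Green: Plan B is ranked higher on 4+3+7 = 14 ballots, Proposal Green on 9. Plan B wins 14–9.
Plan B vs Proposal Blue: Plan B, 15–8.
Plan B–Option III: Option III 12–11.
Plan B beats Proposal Green, Proposal Blue; loses to Option III — 2 pairwise wins.

2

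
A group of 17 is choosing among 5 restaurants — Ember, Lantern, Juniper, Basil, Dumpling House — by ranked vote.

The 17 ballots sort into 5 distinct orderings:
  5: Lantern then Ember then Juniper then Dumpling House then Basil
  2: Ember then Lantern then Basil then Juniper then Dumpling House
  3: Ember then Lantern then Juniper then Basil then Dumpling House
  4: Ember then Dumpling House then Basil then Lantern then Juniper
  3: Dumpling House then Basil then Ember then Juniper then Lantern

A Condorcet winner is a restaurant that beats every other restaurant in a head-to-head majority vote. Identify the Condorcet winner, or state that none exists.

Head-to-head results (17 friends):
Ember vs Lantern: 12 to 5, Ember.
Ember vs Juniper: Ember preferred on 5+2+3+4+3 = 17 ballots; Ember wins 17–0.
Ember vs Basil: Ember wins 14–3.
Ember vs Dumpling House: 14 to 3, Ember.
Lantern vs Juniper: Lantern is ranked higher on 5+2+3+4 = 14 ballots, Juniper on 3. Lantern wins 14–3.
Lantern–Basil: Lantern 10–7.
Lantern vs Dumpling House: Lantern is ranked higher on 5+2+3 = 10 ballots, Dumpling House on 7. Lantern wins 10–7.
Juniper vs Basil: Basil wins 9–8.
Juniper vs Dumpling House: 5+2+3 = 10 for Juniper, 7 for Dumpling House — Juniper by 10–7.
Basil vs Dumpling House: 2+3 = 5 for Basil, 12 for Dumpling House — Dumpling House by 12–5.
Ember wins every pairwise contest, so Ember is the Condorcet winner.

Ember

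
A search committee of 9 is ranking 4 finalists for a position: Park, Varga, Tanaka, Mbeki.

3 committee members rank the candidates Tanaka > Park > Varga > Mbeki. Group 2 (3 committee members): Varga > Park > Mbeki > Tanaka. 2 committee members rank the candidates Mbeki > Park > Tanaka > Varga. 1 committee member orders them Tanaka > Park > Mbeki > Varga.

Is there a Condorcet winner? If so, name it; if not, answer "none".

Check each pair by majority over 9 ballots:
Park–Varga: Park 6–3.
Park vs Tanaka: Park, 5–4.
Park vs Mbeki: Park, 7–2.
Varga–Tanaka: Tanaka 6–3.
Varga vs Mbeki: Varga, 6–3.
Tanaka–Mbeki: Mbeki 5–4.
Park beats each of Varga, Tanaka, Mbeki — Park is the Condorcet winner.

Park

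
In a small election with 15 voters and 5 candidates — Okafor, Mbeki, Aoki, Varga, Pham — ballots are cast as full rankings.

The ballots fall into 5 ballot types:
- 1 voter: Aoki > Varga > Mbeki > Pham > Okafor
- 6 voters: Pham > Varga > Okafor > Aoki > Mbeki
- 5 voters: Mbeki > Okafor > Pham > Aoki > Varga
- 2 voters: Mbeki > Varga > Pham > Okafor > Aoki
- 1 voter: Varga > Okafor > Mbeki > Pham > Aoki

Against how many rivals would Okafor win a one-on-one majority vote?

Okafor against each rival (15 voters):
Okafor vs Mbeki: Mbeki wins 8–7.
Okafor vs Aoki: Okafor, 14–1.
Okafor vs Varga: Okafor preferred on 5 ballots; Varga wins 10–5.
Okafor vs Pham: Okafor preferred on 5+1 = 6 ballots; Pham wins 9–6.
Okafor beats Aoki; loses to Mbeki, Varga, Pham — 1 pairwise win.

1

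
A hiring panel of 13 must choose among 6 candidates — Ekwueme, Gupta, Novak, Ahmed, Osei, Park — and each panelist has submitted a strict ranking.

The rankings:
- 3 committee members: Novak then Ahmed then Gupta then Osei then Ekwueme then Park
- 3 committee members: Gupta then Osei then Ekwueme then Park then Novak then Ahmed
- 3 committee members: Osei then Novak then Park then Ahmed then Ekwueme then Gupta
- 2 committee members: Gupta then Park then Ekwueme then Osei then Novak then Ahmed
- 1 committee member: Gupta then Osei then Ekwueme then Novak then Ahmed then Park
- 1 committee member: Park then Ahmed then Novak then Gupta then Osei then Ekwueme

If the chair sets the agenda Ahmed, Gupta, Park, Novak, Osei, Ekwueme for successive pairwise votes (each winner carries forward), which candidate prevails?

Osei

Round 1: Ahmed vs Gupta — 7–6, Ahmed advances.
Round 2: Ahmed vs Park — 4–9, Park advances.
Round 3: Park vs Novak — 6–7, Novak advances.
Round 4: Novak vs Osei — 4–9, Osei advances.
Round 5: Osei vs Ekwueme — 11–2, Osei advances.
The agenda winner is Osei.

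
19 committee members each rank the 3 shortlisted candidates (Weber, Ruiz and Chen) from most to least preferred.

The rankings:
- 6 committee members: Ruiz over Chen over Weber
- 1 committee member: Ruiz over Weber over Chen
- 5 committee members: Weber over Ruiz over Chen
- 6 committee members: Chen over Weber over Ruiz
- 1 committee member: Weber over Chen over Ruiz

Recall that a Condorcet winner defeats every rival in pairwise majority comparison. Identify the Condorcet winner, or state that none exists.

Head-to-head results (19 committee members):
Weber vs Ruiz: Weber preferred on 5+6+1 = 12 ballots; Weber wins 12–7.
Weber vs Chen: 7 to 12, Chen.
Ruiz vs Chen: Ruiz preferred on 6+1+5 = 12 ballots; Ruiz wins 12–7.
Every candidate loses at least once (Weber loses to Chen; Ruiz loses to Weber; Chen loses to Ruiz). The majority relation contains the cycle Weber > Ruiz > Chen > Weber, so there is no Condorcet winner.

none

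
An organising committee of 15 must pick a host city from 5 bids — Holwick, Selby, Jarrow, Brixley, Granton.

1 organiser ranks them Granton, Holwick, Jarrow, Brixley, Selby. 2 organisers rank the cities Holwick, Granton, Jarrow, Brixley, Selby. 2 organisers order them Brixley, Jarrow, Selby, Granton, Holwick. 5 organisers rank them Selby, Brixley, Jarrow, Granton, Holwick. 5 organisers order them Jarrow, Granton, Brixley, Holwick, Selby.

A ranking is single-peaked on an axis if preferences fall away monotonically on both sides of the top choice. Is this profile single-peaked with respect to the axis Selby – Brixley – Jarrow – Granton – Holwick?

Axis positions: Selby=1, Brixley=2, Jarrow=3, Granton=4, Holwick=5.
Cluster 1 (peak Granton at position 4): ranking walks positions 4-5-3-2-1, expanding outward from the peak — single-peaked.
Cluster 2 (peak Holwick at position 5): ranking walks positions 5-4-3-2-1, expanding outward from the peak — single-peaked.
Cluster 3 (peak Brixley at position 2): ranking walks positions 2-3-1-4-5, expanding outward from the peak — single-peaked.
Cluster 4 (peak Selby at position 1): ranking walks positions 1-2-3-4-5, expanding outward from the peak — single-peaked.
Cluster 5 (peak Jarrow at position 3): ranking walks positions 3-4-2-5-1, expanding outward from the peak — single-peaked.
Every ranking is single-peaked on this axis.

yes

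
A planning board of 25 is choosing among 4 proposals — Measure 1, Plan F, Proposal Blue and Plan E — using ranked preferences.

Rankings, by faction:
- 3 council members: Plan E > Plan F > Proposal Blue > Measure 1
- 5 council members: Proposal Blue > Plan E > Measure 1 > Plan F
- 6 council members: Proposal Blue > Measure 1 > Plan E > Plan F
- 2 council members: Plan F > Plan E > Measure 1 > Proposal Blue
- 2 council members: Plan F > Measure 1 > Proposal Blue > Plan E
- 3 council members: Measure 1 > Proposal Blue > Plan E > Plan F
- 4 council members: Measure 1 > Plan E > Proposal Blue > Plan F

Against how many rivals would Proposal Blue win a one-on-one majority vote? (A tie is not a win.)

3

Proposal Blue against each rival (25 council members):
Proposal Blue–Measure 1: Proposal Blue 14–11.
Proposal Blue vs Plan F: 5+6+3+4 = 18 for Proposal Blue, 7 for Plan F — Proposal Blue by 18–7.
Proposal Blue–Plan E: Proposal Blue 16–9.
Proposal Blue beats Measure 1, Plan F, Plan E — 3 pairwise wins.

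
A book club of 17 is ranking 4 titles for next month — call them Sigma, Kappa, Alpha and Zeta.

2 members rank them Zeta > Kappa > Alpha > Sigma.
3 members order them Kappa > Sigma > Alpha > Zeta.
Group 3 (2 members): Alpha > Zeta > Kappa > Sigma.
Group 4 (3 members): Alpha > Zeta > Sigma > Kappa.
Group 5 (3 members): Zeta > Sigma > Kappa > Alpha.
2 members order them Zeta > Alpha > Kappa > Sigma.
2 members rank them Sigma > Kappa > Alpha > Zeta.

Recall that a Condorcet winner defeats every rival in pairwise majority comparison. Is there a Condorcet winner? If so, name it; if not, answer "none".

Check each pair by majority over 17 ballots:
Sigma vs Kappa: Sigma is ranked higher on 3+3+2 = 8 ballots, Kappa on 9. Kappa wins 9–8.
Sigma–Alpha: Alpha 9–8.
Sigma–Zeta: Zeta 12–5.
Kappa–Alpha: Kappa 10–7.
Kappa vs Zeta: 5 to 12, Zeta.
Alpha vs Zeta: Alpha, 10–7.
Each book drops at least one matchup (Sigma loses to Kappa; Kappa loses to Zeta; Alpha loses to Kappa; Zeta loses to Alpha); the cycle Kappa > Alpha > Zeta > Kappa rules out a Condorcet winner.

none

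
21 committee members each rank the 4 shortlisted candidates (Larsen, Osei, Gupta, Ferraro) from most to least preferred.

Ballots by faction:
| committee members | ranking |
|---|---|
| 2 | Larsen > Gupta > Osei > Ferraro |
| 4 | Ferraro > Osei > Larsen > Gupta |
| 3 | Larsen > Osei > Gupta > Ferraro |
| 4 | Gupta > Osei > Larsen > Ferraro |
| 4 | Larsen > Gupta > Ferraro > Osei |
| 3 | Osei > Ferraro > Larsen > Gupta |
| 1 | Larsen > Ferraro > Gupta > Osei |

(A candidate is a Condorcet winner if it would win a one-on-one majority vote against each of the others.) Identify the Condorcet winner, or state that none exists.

none

Check each pair by majority over 21 ballots:
Larsen vs Osei: Osei wins 11–10.
Larsen vs Gupta: 2+4+3+4+3+1 = 17 for Larsen, 4 for Gupta — Larsen by 17–4.
Larsen vs Ferraro: 2+3+4+4+1 = 14 for Larsen, 7 for Ferraro — Larsen by 14–7.
Osei vs Gupta: Gupta, 11–10.
Osei vs Ferraro: Osei preferred on 2+3+4+3 = 12 ballots; Osei wins 12–9.
Gupta vs Ferraro: Gupta preferred on 2+3+4+4 = 13 ballots; Gupta wins 13–8.
Each candidate drops at least one matchup (Larsen loses to Osei; Osei loses to Gupta; Gupta loses to Larsen; Ferraro loses to Larsen); the cycle Larsen beats Gupta beats Osei beats Larsen rules out a Condorcet winner.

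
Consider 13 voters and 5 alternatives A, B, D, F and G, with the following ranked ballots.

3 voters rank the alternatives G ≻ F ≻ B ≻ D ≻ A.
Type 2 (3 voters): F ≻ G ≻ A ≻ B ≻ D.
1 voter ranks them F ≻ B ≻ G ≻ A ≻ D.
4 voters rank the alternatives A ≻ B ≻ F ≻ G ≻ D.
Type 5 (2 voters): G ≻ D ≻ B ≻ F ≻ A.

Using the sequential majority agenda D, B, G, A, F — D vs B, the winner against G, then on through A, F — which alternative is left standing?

F

Round 1: D vs B — 2–11, B advances.
Round 2: B vs G — 5–8, G advances.
Round 3: G vs A — 9–4, G advances.
Round 4: G vs F — 5–8, F advances.
The agenda winner is F.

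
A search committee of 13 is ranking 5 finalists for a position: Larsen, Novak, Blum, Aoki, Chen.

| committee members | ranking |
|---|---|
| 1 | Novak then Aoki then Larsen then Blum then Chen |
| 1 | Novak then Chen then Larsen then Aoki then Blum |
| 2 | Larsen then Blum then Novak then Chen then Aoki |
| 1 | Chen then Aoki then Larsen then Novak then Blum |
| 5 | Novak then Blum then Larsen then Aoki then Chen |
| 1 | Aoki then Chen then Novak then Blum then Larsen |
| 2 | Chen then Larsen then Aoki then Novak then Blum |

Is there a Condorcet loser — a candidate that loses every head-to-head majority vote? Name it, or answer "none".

Chen

Head-to-head results (13 committee members):
Larsen vs Novak: Novak wins 8–5.
Larsen vs Blum: Larsen, 7–6.
Larsen vs Aoki: 1+2+5+2 = 10 for Larsen, 3 for Aoki — Larsen by 10–3.
Larsen vs Chen: 8 to 5, Larsen.
Novak vs Blum: Novak wins 11–2.
Novak vs Aoki: 9 to 4, Novak.
Novak vs Chen: 9 to 4, Novak.
Blum vs Aoki: 7 to 6, Blum.
Blum–Chen: Blum 8–5.
Aoki vs Chen: 1+5+1 = 7 for Aoki, 6 for Chen — Aoki by 7–6.
Chen loses to every other candidate — it is the Condorcet loser.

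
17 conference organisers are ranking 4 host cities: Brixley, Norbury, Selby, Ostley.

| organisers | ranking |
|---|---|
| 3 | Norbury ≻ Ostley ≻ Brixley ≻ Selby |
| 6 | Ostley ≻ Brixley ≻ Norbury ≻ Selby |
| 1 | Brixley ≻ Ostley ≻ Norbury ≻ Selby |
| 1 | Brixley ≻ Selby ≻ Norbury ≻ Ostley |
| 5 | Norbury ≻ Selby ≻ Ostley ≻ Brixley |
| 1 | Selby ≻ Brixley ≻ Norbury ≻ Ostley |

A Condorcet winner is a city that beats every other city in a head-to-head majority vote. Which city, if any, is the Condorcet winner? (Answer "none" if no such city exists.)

none

Pairwise majorities:
Brixley vs Norbury: 9 to 8, Brixley.
Brixley vs Selby: Brixley is ranked higher on 3+6+1+1 = 11 ballots, Selby on 6. Brixley wins 11–6.
Brixley vs Ostley: Brixley preferred on 1+1+1 = 3 ballots; Ostley wins 14–3.
Norbury vs Selby: Norbury preferred on 3+6+1+5 = 15 ballots; Norbury wins 15–2.
Norbury vs Ostley: 3+1+5+1 = 10 for Norbury, 7 for Ostley — Norbury by 10–7.
Selby vs Ostley: Selby is ranked higher on 1+5+1 = 7 ballots, Ostley on 10. Ostley wins 10–7.
Each city drops at least one matchup (Brixley loses to Ostley; Norbury loses to Brixley; Selby loses to Brixley; Ostley loses to Norbury); the cycle Brixley → Norbury → Ostley → Brixley rules out a Condorcet winner.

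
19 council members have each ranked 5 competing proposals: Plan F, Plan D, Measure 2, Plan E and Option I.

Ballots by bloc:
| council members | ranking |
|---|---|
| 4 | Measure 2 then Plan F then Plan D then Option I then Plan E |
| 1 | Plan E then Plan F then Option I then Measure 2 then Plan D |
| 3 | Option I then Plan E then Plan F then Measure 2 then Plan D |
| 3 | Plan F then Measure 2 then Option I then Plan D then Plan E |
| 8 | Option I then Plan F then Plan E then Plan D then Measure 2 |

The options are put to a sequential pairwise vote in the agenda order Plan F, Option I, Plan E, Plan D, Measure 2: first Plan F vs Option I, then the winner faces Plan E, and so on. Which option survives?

Option I

Round 1: Plan F vs Option I — 8–11, Option I advances.
Round 2: Option I vs Plan E — 18–1, Option I advances.
Round 3: Option I vs Plan D — 15–4, Option I advances.
Round 4: Option I vs Measure 2 — 12–7, Option I advances.
Option I survives the agenda.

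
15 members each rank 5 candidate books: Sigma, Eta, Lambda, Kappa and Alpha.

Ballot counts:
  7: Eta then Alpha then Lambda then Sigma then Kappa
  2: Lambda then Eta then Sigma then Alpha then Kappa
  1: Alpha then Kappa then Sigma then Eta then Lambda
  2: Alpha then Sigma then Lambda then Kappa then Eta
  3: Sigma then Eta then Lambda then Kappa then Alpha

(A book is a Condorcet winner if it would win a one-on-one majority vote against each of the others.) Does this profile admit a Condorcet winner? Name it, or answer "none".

Eta

Check each pair by majority over 15 ballots:
Sigma vs Eta: Eta, 9–6.
Sigma–Lambda: Lambda 9–6.
Sigma vs Kappa: Sigma, 14–1.
Sigma vs Alpha: 2+3 = 5 for Sigma, 10 for Alpha — Alpha by 10–5.
Eta vs Lambda: Eta preferred on 7+1+3 = 11 ballots; Eta wins 11–4.
Eta vs Kappa: 7+2+3 = 12 for Eta, 3 for Kappa — Eta by 12–3.
Eta vs Alpha: Eta is ranked higher on 7+2+3 = 12 ballots, Alpha on 3. Eta wins 12–3.
Lambda vs Kappa: Lambda wins 14–1.
Lambda vs Alpha: 5 to 10, Alpha.
Kappa vs Alpha: 3 for Kappa, 12 for Alpha — Alpha by 12–3.
Eta wins every pairwise contest, so Eta is the Condorcet winner.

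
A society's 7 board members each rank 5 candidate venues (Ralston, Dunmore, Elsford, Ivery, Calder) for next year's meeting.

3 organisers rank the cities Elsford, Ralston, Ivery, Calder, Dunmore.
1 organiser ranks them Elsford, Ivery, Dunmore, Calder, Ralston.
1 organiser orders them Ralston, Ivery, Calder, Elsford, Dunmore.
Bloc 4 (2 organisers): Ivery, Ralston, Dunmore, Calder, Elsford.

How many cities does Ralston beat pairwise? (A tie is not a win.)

3

Ralston against each rival (7 organisers):
Ralston–Dunmore: Ralston 6–1.
Ralston–Elsford: Elsford 4–3.
Ralston vs Ivery: Ralston is ranked higher on 3+1 = 4 ballots, Ivery on 3. Ralston wins 4–3.
Ralston vs Calder: Ralston wins 6–1.
Ralston beats Dunmore, Ivery, Calder; loses to Elsford — 3 pairwise wins.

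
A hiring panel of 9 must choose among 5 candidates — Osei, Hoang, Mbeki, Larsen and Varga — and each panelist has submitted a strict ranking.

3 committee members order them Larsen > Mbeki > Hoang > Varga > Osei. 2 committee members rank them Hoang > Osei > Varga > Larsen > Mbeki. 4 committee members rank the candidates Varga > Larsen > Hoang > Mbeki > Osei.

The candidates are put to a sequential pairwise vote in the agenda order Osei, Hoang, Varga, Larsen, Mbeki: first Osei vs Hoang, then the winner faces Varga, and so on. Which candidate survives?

Round 1: Osei vs Hoang — 0–9, Hoang advances.
Round 2: Hoang vs Varga — 5–4, Hoang advances.
Round 3: Hoang vs Larsen — 2–7, Larsen advances.
Round 4: Larsen vs Mbeki — 9–0, Larsen advances.
The agenda winner is Larsen.

Larsen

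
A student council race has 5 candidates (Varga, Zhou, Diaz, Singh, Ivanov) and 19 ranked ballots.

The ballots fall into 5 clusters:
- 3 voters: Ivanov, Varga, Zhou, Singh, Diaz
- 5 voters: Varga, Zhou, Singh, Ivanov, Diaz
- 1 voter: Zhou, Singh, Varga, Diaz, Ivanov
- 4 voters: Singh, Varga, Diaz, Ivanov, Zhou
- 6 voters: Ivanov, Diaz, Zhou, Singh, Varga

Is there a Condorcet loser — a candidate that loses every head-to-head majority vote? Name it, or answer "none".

Head-to-head results (19 voters):
Varga vs Zhou: Varga is ranked higher on 3+5+4 = 12 ballots, Zhou on 7. Varga wins 12–7.
Varga vs Diaz: 13 to 6, Varga.
Varga vs Singh: Singh wins 11–8.
Varga vs Ivanov: 10 to 9, Varga.
Zhou–Diaz: Diaz 10–9.
Zhou vs Singh: 3+5+1+6 = 15 for Zhou, 4 for Singh — Zhou by 15–4.
Zhou vs Ivanov: Ivanov, 13–6.
Diaz vs Singh: Singh wins 13–6.
Diaz vs Ivanov: Diaz is ranked higher on 1+4 = 5 ballots, Ivanov on 14. Ivanov wins 14–5.
Singh vs Ivanov: Singh preferred on 5+1+4 = 10 ballots; Singh wins 10–9.
Every candidate wins at least one matchup (Varga beats Zhou; Zhou beats Singh; Diaz beats Zhou; Singh beats Varga; Ivanov beats Zhou), so there is no Condorcet loser.

none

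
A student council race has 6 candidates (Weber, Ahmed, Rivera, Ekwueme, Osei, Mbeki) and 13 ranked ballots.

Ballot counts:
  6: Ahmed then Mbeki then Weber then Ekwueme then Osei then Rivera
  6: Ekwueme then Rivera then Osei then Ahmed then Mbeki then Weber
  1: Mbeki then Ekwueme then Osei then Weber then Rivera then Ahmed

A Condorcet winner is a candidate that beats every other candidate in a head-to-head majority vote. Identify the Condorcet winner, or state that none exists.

Pairwise majorities:
Weber vs Ahmed: Weber preferred on 1 ballot; Ahmed wins 12–1.
Weber vs Rivera: Weber is ranked higher on 6+1 = 7 ballots, Rivera on 6. Weber wins 7–6.
Weber vs Ekwueme: Weber is ranked higher on 6 ballots, Ekwueme on 7. Ekwueme wins 7–6.
Weber vs Osei: 6 for Weber, 7 for Osei — Osei by 7–6.
Weber vs Mbeki: 0 for Weber, 13 for Mbeki — Mbeki by 13–0.
Ahmed vs Rivera: 6 for Ahmed, 7 for Rivera — Rivera by 7–6.
Ahmed vs Ekwueme: 6 to 7, Ekwueme.
Ahmed vs Osei: 6 for Ahmed, 7 for Osei — Osei by 7–6.
Ahmed vs Mbeki: 12 to 1, Ahmed.
Rivera vs Ekwueme: 0 for Rivera, 13 for Ekwueme — Ekwueme by 13–0.
Rivera vs Osei: Rivera preferred on 6 ballots; Osei wins 7–6.
Rivera vs Mbeki: 6 for Rivera, 7 for Mbeki — Mbeki by 7–6.
Ekwueme vs Osei: 13 to 0, Ekwueme.
Ekwueme vs Mbeki: 6 to 7, Mbeki.
Osei vs Mbeki: Osei is ranked higher on 6 ballots, Mbeki on 7. Mbeki wins 7–6.
No candidate is unbeaten: Weber loses to Ahmed; Ahmed loses to Rivera; Rivera loses to Weber; Ekwueme loses to Mbeki; Osei loses to Ekwueme; Mbeki loses to Ahmed. In particular Weber beats Rivera beats Ahmed beats Weber is a majority cycle — no Condorcet winner exists.

none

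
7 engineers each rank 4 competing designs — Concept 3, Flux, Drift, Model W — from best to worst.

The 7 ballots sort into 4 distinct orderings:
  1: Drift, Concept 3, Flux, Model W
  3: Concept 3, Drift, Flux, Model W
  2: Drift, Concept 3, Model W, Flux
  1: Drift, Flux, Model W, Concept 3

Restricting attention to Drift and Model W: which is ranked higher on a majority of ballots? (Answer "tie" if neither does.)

Ballots ranking Drift above Model W: 1 + 3 + 2 + 1 = 7.
Ballots ranking Model W above Drift: 7 − 7 = 0.
Drift wins the head-to-head 7–0.

Drift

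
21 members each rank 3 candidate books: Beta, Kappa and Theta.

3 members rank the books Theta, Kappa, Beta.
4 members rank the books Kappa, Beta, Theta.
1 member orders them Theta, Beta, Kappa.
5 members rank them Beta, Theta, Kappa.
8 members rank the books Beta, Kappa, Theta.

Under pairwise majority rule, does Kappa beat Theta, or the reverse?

Ballots ranking Kappa above Theta: 4 + 8 = 12.
Ballots ranking Theta above Kappa: 21 − 12 = 9.
Kappa wins the head-to-head 12–9.

Kappa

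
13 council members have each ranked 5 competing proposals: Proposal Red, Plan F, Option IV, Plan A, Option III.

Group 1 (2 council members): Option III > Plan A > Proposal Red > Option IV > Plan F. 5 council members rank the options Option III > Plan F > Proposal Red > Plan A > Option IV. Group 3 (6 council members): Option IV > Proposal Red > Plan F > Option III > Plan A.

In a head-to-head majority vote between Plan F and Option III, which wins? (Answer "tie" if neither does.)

Ballots ranking Plan F above Option III: 6.
Ballots ranking Option III above Plan F: 13 − 6 = 7.
Option III wins the head-to-head 7–6.

Option III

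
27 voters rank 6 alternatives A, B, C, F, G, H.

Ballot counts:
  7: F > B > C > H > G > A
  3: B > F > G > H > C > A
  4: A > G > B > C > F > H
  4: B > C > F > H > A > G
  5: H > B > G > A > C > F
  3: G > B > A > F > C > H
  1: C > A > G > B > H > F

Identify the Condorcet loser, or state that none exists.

Head-to-head results (27 voters):
A vs B: A preferred on 4+1 = 5 ballots; B wins 22–5.
A vs C: A preferred on 4+5+3 = 12 ballots; C wins 15–12.
A vs F: F, 14–13.
A vs G: A is ranked higher on 4+4+1 = 9 ballots, G on 18. G wins 18–9.
A vs H: H wins 19–8.
B vs C: 26 to 1, B.
B vs F: B, 20–7.
B vs G: B is ranked higher on 7+3+4+5 = 19 ballots, G on 8. B wins 19–8.
B vs H: B preferred on 7+3+4+4+3+1 = 22 ballots; B wins 22–5.
C vs F: C, 14–13.
C vs G: 7+4+1 = 12 for C, 15 for G — G by 15–12.
C vs H: C is ranked higher on 7+4+4+3+1 = 19 ballots, H on 8. C wins 19–8.
F vs G: F is ranked higher on 7+3+4 = 14 ballots, G on 13. F wins 14–13.
F vs H: 21 to 6, F.
G vs H: 11 to 16, H.
A loses to every other alternative — it is the Condorcet loser.

A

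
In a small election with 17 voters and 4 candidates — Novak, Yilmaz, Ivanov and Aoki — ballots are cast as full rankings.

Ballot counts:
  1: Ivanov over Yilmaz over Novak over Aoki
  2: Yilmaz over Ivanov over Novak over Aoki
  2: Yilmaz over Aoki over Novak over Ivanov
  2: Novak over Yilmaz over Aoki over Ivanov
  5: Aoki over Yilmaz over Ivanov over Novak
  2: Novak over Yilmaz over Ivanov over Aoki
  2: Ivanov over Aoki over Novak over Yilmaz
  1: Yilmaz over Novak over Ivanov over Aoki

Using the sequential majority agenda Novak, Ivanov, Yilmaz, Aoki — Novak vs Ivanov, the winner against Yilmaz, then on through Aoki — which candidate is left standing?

Yilmaz

Round 1: Novak vs Ivanov — 7–10, Ivanov advances.
Round 2: Ivanov vs Yilmaz — 3–14, Yilmaz advances.
Round 3: Yilmaz vs Aoki — 10–7, Yilmaz advances.
Yilmaz survives the agenda.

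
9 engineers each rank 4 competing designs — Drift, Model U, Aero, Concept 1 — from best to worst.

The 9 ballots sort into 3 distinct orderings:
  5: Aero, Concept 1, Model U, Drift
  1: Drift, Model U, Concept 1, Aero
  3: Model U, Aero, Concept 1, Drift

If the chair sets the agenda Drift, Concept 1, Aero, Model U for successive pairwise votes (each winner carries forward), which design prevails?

Round 1: Drift vs Concept 1 — 1–8, Concept 1 advances.
Round 2: Concept 1 vs Aero — 1–8, Aero advances.
Round 3: Aero vs Model U — 5–4, Aero advances.
The agenda winner is Aero.

Aero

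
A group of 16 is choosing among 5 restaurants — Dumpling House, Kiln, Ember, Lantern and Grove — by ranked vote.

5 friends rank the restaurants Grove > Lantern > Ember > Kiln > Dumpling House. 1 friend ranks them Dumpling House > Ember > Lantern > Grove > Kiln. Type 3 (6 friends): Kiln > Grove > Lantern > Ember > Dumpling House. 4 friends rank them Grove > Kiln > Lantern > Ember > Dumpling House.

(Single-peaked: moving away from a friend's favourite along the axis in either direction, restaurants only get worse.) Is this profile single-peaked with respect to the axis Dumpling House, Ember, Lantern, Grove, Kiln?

yes

Axis positions: Dumpling House=1, Ember=2, Lantern=3, Grove=4, Kiln=5.
Type 1 (peak Grove at position 4): ranking walks positions 4-3-2-5-1, expanding outward from the peak — single-peaked.
Type 2 (peak Dumpling House at position 1): ranking walks positions 1-2-3-4-5, expanding outward from the peak — single-peaked.
Type 3 (peak Kiln at position 5): ranking walks positions 5-4-3-2-1, expanding outward from the peak — single-peaked.
Type 4 (peak Grove at position 4): ranking walks positions 4-5-3-2-1, expanding outward from the peak — single-peaked.
Every ranking is single-peaked on this axis.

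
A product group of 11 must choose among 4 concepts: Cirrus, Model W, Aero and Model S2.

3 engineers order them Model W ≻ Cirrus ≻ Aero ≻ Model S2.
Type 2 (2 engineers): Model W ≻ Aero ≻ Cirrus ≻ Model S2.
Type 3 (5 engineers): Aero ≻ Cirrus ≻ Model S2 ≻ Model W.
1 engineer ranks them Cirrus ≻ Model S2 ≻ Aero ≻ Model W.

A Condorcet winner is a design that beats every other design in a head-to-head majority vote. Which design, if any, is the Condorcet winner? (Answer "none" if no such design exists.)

Check each pair by majority over 11 ballots:
Cirrus vs Model W: Cirrus, 6–5.
Cirrus vs Aero: Aero, 7–4.
Cirrus vs Model S2: Cirrus wins 11–0.
Model W vs Aero: Aero wins 6–5.
Model W–Model S2: Model S2 6–5.
Aero–Model S2: Aero 10–1.
Aero wins every pairwise contest, so Aero is the Condorcet winner.

Aero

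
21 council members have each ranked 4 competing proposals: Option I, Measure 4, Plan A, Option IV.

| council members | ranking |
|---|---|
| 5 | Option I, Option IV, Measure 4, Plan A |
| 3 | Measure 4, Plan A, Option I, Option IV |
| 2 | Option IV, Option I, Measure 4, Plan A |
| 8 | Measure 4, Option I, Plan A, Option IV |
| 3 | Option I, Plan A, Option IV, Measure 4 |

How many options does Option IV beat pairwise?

0

Option IV against each rival (21 council members):
Option IV vs Option I: 2 for Option IV, 19 for Option I — Option I by 19–2.
Option IV vs Measure 4: Measure 4 wins 11–10.
Option IV vs Plan A: Plan A wins 14–7.
Option IV beats no one; loses to Option I, Measure 4, Plan A — 0 pairwise wins.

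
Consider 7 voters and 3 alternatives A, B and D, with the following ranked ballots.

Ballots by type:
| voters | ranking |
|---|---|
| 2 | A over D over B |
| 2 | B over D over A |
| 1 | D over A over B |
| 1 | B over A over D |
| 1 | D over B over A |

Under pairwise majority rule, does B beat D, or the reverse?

D

Ballots ranking B above D: 2 + 1 = 3.
Ballots ranking D above B: 7 − 3 = 4.
D wins the head-to-head 4–3.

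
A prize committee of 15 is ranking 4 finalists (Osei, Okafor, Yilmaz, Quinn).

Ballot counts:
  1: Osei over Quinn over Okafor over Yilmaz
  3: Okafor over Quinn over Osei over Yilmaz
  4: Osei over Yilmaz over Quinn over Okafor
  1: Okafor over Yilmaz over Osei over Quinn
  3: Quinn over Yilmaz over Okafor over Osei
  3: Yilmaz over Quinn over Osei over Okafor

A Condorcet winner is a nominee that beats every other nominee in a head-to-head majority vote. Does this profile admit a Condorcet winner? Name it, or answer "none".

none

Head-to-head results (15 jurors):
Osei vs Okafor: Osei preferred on 1+4+3 = 8 ballots; Osei wins 8–7.
Osei–Yilmaz: Osei 8–7.
Osei–Quinn: Quinn 9–6.
Okafor vs Yilmaz: Yilmaz wins 10–5.
Okafor vs Quinn: Quinn, 11–4.
Yilmaz vs Quinn: Yilmaz is ranked higher on 4+1+3 = 8 ballots, Quinn on 7. Yilmaz wins 8–7.
Every nominee loses at least once (Osei loses to Quinn; Okafor loses to Osei; Yilmaz loses to Osei; Quinn loses to Yilmaz). The majority relation contains the cycle Osei beats Yilmaz beats Quinn beats Osei, so there is no Condorcet winner.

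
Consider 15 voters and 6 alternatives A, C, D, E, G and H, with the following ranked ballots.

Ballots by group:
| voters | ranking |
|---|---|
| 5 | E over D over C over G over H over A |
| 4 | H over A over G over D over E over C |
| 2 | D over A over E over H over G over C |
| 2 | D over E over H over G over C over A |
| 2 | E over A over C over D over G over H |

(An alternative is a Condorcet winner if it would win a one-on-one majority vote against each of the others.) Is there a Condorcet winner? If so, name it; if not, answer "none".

D

Head-to-head results (15 voters):
A vs C: 4+2+2 = 8 for A, 7 for C — A by 8–7.
A vs D: A preferred on 4+2 = 6 ballots; D wins 9–6.
A vs E: A preferred on 4+2 = 6 ballots; E wins 9–6.
A vs G: 8 to 7, A.
A vs H: 4 to 11, H.
C vs D: 2 for C, 13 for D — D by 13–2.
C vs E: C preferred on 0 ballots; E wins 15–0.
C vs G: C is ranked higher on 5+2 = 7 ballots, G on 8. G wins 8–7.
C vs H: C preferred on 5+2 = 7 ballots; H wins 8–7.
D vs E: 4+2+2 = 8 for D, 7 for E — D by 8–7.
D vs G: D preferred on 5+2+2+2 = 11 ballots; D wins 11–4.
D vs H: 11 to 4, D.
E vs G: E preferred on 5+2+2+2 = 11 ballots; E wins 11–4.
E vs H: 5+2+2+2 = 11 for E, 4 for H — E by 11–4.
G vs H: G preferred on 5+2 = 7 ballots; H wins 8–7.
D defeats every rival head-to-head and is the Condorcet winner.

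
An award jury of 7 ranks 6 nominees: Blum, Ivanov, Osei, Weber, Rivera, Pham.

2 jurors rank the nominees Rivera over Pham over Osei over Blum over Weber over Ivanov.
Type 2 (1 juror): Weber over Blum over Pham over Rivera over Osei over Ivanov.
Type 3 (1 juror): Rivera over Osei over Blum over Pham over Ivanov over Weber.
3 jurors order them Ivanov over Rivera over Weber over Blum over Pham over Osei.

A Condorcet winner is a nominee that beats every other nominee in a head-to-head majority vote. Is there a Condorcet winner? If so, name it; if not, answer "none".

Rivera

Pairwise majorities:
Blum vs Ivanov: Blum is ranked higher on 2+1+1 = 4 ballots, Ivanov on 3. Blum wins 4–3.
Blum vs Osei: 4 to 3, Blum.
Blum vs Weber: Blum preferred on 2+1 = 3 ballots; Weber wins 4–3.
Blum vs Rivera: 1 to 6, Rivera.
Blum vs Pham: 1+1+3 = 5 for Blum, 2 for Pham — Blum by 5–2.
Ivanov vs Osei: 3 for Ivanov, 4 for Osei — Osei by 4–3.
Ivanov vs Weber: Ivanov is ranked higher on 1+3 = 4 ballots, Weber on 3. Ivanov wins 4–3.
Ivanov vs Rivera: Ivanov preferred on 3 ballots; Rivera wins 4–3.
Ivanov vs Pham: 3 for Ivanov, 4 for Pham — Pham by 4–3.
Osei vs Weber: 3 to 4, Weber.
Osei vs Rivera: Osei is ranked higher on 0 ballots, Rivera on 7. Rivera wins 7–0.
Osei vs Pham: Osei preferred on 1 ballot; Pham wins 6–1.
Weber vs Rivera: Weber is ranked higher on 1 ballot, Rivera on 6. Rivera wins 6–1.
Weber vs Pham: Weber is ranked higher on 1+3 = 4 ballots, Pham on 3. Weber wins 4–3.
Rivera vs Pham: 6 to 1, Rivera.
Rivera wins every pairwise contest, so Rivera is the Condorcet winner.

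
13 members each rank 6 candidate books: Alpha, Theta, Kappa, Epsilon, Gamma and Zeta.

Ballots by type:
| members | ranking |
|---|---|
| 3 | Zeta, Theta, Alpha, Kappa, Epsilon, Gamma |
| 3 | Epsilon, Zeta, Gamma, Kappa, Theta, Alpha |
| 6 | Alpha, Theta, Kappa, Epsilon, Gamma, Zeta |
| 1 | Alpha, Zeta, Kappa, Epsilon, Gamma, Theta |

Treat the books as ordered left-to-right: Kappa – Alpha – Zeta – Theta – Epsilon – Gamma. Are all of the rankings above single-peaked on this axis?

Axis positions: Kappa=1, Alpha=2, Zeta=3, Theta=4, Epsilon=5, Gamma=6.
Type 1 (peak Zeta at position 3): ranking walks positions 3-4-2-1-5-6, expanding outward from the peak — single-peaked.
Type 2: ranking walks positions 5-3-6-1-4-2; Zeta is ranked above Theta even though Theta lies between Zeta and the peak Epsilon on the axis — preferences dip and rise again. Not single-peaked.
Type 3: ranking walks positions 2-4-1-5-6-3; Theta is ranked above Zeta even though Zeta lies between Theta and the peak Alpha on the axis — preferences dip and rise again. Not single-peaked.
Type 4: ranking walks positions 2-3-1-5-6-4; Epsilon is ranked above Theta even though Theta lies between Epsilon and the peak Alpha on the axis — preferences dip and rise again. Not single-peaked.
Type 2 violates single-peakedness, so the profile is not single-peaked on this axis.

no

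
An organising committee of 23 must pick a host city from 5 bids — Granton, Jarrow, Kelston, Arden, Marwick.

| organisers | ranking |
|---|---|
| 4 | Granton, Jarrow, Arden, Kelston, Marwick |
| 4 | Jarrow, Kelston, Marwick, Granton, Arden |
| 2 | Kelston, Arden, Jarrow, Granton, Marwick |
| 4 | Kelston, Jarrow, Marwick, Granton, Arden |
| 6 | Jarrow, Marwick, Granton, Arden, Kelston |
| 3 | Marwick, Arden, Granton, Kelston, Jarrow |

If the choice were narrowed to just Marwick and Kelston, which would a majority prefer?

Kelston

Ballots ranking Marwick above Kelston: 6 + 3 = 9.
Ballots ranking Kelston above Marwick: 23 − 9 = 14.
Kelston wins the head-to-head 14–9.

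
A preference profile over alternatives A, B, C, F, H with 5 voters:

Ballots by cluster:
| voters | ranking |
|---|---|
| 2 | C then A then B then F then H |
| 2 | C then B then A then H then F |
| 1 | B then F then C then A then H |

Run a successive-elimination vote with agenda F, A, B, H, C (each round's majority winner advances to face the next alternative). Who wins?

C

Round 1: F vs A — 1–4, A advances.
Round 2: A vs B — 2–3, B advances.
Round 3: B vs H — 5–0, B advances.
Round 4: B vs C — 1–4, C advances.
C survives the agenda.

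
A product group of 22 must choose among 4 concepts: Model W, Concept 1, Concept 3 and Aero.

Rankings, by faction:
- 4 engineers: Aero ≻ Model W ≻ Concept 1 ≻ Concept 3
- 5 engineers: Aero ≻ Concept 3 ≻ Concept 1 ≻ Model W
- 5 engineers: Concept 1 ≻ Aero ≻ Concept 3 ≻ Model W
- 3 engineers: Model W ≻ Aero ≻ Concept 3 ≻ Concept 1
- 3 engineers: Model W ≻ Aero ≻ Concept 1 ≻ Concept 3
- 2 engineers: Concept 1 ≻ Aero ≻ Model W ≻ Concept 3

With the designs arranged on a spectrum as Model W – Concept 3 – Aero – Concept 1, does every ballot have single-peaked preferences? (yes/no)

no

Axis positions: Model W=1, Concept 3=2, Aero=3, Concept 1=4.
Faction 1: ranking walks positions 3-1-4-2; Model W is ranked above Concept 3 even though Concept 3 lies between Model W and the peak Aero on the axis — preferences dip and rise again. Not single-peaked.
Faction 2 (peak Aero at position 3): ranking walks positions 3-2-4-1, expanding outward from the peak — single-peaked.
Faction 3 (peak Concept 1 at position 4): ranking walks positions 4-3-2-1, expanding outward from the peak — single-peaked.
Faction 4: ranking walks positions 1-3-2-4; Aero is ranked above Concept 3 even though Concept 3 lies between Aero and the peak Model W on the axis — preferences dip and rise again. Not single-peaked.
Faction 5: ranking walks positions 1-3-4-2; Aero is ranked above Concept 3 even though Concept 3 lies between Aero and the peak Model W on the axis — preferences dip and rise again. Not single-peaked.
Faction 6: ranking walks positions 4-3-1-2; Model W is ranked above Concept 3 even though Concept 3 lies between Model W and the peak Concept 1 on the axis — preferences dip and rise again. Not single-peaked.
Faction 1 violates single-peakedness, so the profile is not single-peaked on this axis.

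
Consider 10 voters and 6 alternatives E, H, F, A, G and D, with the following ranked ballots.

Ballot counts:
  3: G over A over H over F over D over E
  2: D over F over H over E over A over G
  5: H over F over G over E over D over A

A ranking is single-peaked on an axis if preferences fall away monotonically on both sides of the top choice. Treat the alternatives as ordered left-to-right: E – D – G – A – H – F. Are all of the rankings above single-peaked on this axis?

Axis positions: E=1, D=2, G=3, A=4, H=5, F=6.
Group 1 (peak G at position 3): ranking walks positions 3-4-5-6-2-1, expanding outward from the peak — single-peaked.
Group 2: ranking walks positions 2-6-5-1-4-3; F is ranked above G even though G lies between F and the peak D on the axis — preferences dip and rise again. Not single-peaked.
Group 3: ranking walks positions 5-6-3-1-2-4; G is ranked above A even though A lies between G and the peak H on the axis — preferences dip and rise again. Not single-peaked.
Group 2 violates single-peakedness, so the profile is not single-peaked on this axis.

no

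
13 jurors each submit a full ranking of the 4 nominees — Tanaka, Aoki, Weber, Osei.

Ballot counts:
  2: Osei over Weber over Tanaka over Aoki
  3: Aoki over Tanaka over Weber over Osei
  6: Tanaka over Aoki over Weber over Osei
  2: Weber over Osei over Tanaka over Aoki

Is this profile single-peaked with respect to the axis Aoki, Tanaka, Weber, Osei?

yes

Axis positions: Aoki=1, Tanaka=2, Weber=3, Osei=4.
Bloc 1 (peak Osei at position 4): ranking walks positions 4-3-2-1, expanding outward from the peak — single-peaked.
Bloc 2 (peak Aoki at position 1): ranking walks positions 1-2-3-4, expanding outward from the peak — single-peaked.
Bloc 3 (peak Tanaka at position 2): ranking walks positions 2-1-3-4, expanding outward from the peak — single-peaked.
Bloc 4 (peak Weber at position 3): ranking walks positions 3-4-2-1, expanding outward from the peak — single-peaked.
Every ranking is single-peaked on this axis.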